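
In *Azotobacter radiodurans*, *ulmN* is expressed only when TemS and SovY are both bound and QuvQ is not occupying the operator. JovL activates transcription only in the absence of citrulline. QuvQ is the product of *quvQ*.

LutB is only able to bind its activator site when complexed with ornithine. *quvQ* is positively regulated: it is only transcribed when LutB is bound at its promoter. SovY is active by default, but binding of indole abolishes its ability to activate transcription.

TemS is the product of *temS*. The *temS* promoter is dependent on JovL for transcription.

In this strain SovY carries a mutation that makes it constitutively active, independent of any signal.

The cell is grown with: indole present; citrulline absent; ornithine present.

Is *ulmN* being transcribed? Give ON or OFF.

Citrulline is absent, so JovL is active.
No repressor is bound and JovL is active, so *temS* is transcribed.
So TemS is produced and active.
SovY is constitutively active in this strain.
Ornithine is present, so LutB is active.
No repressor is bound and LutB is active, so *quvQ* is transcribed.
So QuvQ is produced and active.
With repressor QuvQ bound, *ulmN* is not transcribed.

OFF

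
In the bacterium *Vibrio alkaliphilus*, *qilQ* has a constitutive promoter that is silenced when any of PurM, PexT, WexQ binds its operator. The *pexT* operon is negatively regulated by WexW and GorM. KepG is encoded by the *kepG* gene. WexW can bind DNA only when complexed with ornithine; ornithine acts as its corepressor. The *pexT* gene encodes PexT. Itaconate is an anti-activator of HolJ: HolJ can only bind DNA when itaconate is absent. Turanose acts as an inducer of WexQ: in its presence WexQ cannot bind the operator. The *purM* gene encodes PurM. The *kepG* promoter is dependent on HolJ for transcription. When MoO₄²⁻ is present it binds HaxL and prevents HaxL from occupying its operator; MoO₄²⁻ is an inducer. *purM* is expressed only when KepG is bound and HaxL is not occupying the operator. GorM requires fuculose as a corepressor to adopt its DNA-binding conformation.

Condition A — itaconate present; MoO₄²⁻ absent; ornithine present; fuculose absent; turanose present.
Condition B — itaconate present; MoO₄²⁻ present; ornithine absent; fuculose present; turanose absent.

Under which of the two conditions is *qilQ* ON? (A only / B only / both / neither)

A only

Condition A:
Itaconate is present, so HolJ is inactive.
Required activator HolJ is absent, so *kepG* is not transcribed.
So KepG is not produced.
MoO₄²⁻ is absent, so HaxL is active.
With repressor HaxL bound, *purM* is not transcribed.
So PurM is not produced.
Ornithine is present, so WexW is active.
Fuculose is absent, so GorM is inactive.
With repressor WexW bound, *pexT* is not transcribed.
So PexT is not produced.
Turanose is present, so WexQ is inactive.
With no repressor bound, *qilQ* is transcribed.
→ *qilQ* is ON in A.
Condition B:
Itaconate is present, so HolJ is inactive.
Required activator HolJ is absent, so *kepG* is not transcribed.
So KepG is not produced.
MoO₄²⁻ is present, so HaxL is inactive.
Required activator KepG is absent, so *purM* is not transcribed.
So PurM is not produced.
Ornithine is absent, so WexW is inactive.
Fuculose is present, so GorM is active.
With repressor GorM bound, *pexT* is not transcribed.
So PexT is not produced.
Turanose is absent, so WexQ is active.
With repressor WexQ bound, *qilQ* is not transcribed.
→ *qilQ* is OFF in B.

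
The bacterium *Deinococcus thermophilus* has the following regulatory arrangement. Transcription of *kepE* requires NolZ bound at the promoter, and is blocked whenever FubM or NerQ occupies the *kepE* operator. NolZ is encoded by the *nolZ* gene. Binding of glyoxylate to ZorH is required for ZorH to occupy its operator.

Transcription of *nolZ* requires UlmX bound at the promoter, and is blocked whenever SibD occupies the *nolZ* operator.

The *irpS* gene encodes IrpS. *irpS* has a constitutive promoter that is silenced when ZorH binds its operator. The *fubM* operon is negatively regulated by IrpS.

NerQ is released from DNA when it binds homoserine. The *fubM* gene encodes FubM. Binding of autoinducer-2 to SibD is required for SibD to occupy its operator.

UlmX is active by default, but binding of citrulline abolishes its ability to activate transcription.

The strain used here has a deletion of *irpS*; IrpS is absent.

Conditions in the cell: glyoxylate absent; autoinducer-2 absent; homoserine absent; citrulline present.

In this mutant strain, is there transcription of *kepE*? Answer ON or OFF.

OFF

IrpS is non-functional in this strain, so it has no effect.
With no repressor bound, *fubM* is transcribed.
So FubM is produced and active.
Autoinducer-2 is absent, so SibD is inactive.
Citrulline is present, so UlmX is inactive.
Required activator UlmX is absent, so *nolZ* is not transcribed.
So NolZ is not produced.
Homoserine is absent, so NerQ is active.
With repressor FubM bound, *kepE* is not transcribed.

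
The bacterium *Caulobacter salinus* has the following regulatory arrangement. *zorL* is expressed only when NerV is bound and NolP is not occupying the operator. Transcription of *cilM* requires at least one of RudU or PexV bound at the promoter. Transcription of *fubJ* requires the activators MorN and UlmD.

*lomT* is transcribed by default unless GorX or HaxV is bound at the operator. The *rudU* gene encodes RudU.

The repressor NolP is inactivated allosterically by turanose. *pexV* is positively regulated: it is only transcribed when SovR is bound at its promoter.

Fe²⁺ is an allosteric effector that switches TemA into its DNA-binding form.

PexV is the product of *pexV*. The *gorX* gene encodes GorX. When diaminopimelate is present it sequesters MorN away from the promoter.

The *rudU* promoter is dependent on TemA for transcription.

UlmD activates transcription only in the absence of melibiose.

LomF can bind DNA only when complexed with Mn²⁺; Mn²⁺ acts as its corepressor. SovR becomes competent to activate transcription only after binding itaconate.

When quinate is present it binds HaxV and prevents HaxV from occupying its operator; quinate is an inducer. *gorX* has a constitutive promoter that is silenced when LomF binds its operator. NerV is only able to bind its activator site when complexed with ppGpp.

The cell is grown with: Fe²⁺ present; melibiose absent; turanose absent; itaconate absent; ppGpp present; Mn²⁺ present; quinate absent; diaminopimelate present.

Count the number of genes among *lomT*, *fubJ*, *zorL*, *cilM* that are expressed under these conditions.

Mn²⁺ is present, so LomF is active.
With repressor LomF bound, *gorX* is not transcribed.
So GorX is not produced.
Quinate is absent, so HaxV is active.
With repressor HaxV bound, *lomT* is not transcribed.
→ *lomT* is OFF.
Diaminopimelate is present, so MorN is inactive.
Melibiose is absent, so UlmD is active.
Required activator MorN is absent, so *fubJ* is not transcribed.
→ *fubJ* is OFF.
Turanose is absent, so NolP is active.
ppGpp is present, so NerV is active.
With repressor NolP bound, *zorL* is not transcribed.
→ *zorL* is OFF.
Fe²⁺ is present, so TemA is active.
No repressor is bound and TemA is active, so *rudU* is transcribed.
So RudU is produced and active.
Itaconate is absent, so SovR is inactive.
Required activator SovR is absent, so *pexV* is not transcribed.
So PexV is not produced.
Activator RudU is present, so *cilM* is transcribed.
→ *cilM* is ON.
1 of the 4 genes is transcribed.

1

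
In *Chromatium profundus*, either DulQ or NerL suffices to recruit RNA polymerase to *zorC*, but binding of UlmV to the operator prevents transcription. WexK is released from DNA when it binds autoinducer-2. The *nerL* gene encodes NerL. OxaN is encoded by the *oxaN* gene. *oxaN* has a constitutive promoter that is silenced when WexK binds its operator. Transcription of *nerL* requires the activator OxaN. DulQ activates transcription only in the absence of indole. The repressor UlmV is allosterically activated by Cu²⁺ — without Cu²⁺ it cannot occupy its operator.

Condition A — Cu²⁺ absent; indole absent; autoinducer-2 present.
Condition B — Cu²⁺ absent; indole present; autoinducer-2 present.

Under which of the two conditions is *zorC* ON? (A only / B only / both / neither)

Condition A:
Cu²⁺ is absent, so UlmV is inactive.
Indole is absent, so DulQ is active.
Autoinducer-2 is present, so WexK is inactive.
With no repressor bound, *oxaN* is transcribed.
So OxaN is produced and active.
No repressor is bound and OxaN is active, so *nerL* is transcribed.
So NerL is produced and active.
Activator DulQ is present, so *zorC* is transcribed.
→ *zorC* is ON in A.
Condition B:
Cu²⁺ is absent, so UlmV is inactive.
Indole is present, so DulQ is inactive.
Autoinducer-2 is present, so WexK is inactive.
With no repressor bound, *oxaN* is transcribed.
So OxaN is produced and active.
No repressor is bound and OxaN is active, so *nerL* is transcribed.
So NerL is produced and active.
Activator NerL is present, so *zorC* is transcribed.
→ *zorC* is ON in B.

both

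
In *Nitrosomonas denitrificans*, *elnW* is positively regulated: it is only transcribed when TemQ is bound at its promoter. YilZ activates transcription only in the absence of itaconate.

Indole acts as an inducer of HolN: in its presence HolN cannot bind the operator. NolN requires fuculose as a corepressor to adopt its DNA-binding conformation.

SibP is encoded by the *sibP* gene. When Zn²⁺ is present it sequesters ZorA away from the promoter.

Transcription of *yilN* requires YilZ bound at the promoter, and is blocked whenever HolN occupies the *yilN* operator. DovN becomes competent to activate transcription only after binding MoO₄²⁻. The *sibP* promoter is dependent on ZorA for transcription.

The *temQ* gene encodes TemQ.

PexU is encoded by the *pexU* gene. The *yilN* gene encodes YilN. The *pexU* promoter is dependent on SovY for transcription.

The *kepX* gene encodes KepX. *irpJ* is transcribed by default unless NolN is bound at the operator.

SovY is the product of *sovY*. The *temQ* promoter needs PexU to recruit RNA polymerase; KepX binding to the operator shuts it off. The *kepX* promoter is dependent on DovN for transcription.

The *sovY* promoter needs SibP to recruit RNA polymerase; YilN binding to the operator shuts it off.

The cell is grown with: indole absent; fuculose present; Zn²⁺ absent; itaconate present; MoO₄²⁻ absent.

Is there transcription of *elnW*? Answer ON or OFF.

ON

Zn²⁺ is absent, so ZorA is active.
No repressor is bound and ZorA is active, so *sibP* is transcribed.
So SibP is produced and active.
Indole is absent, so HolN is active.
Itaconate is present, so YilZ is inactive.
With repressor HolN bound, *yilN* is not transcribed.
So YilN is not produced.
No repressor is bound and SibP is active, so *sovY* is transcribed.
So SovY is produced and active.
No repressor is bound and SovY is active, so *pexU* is transcribed.
So PexU is produced and active.
MoO₄²⁻ is absent, so DovN is inactive.
Required activator DovN is absent, so *kepX* is not transcribed.
So KepX is not produced.
No repressor is bound and PexU is active, so *temQ* is transcribed.
So TemQ is produced and active.
No repressor is bound and TemQ is active, so *elnW* is transcribed.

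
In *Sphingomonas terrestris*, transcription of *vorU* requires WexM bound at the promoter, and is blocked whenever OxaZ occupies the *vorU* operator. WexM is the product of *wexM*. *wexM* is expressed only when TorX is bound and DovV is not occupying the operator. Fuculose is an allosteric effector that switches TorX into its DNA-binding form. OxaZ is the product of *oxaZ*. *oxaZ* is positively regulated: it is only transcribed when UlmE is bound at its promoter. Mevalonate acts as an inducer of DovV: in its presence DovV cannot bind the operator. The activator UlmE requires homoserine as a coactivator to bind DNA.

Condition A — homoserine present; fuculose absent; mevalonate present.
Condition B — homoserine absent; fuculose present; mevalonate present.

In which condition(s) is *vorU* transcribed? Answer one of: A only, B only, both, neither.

Condition A:
Homoserine is present, so UlmE is active.
No repressor is bound and UlmE is active, so *oxaZ* is transcribed.
So OxaZ is produced and active.
Fuculose is absent, so TorX is inactive.
Mevalonate is present, so DovV is inactive.
Required activator TorX is absent, so *wexM* is not transcribed.
So WexM is not produced.
With repressor OxaZ bound, *vorU* is not transcribed.
→ *vorU* is OFF in A.
Condition B:
Homoserine is absent, so UlmE is inactive.
Required activator UlmE is absent, so *oxaZ* is not transcribed.
So OxaZ is not produced.
Fuculose is present, so TorX is active.
Mevalonate is present, so DovV is inactive.
No repressor is bound and TorX is active, so *wexM* is transcribed.
So WexM is produced and active.
No repressor is bound and WexM is active, so *vorU* is transcribed.
→ *vorU* is ON in B.

B only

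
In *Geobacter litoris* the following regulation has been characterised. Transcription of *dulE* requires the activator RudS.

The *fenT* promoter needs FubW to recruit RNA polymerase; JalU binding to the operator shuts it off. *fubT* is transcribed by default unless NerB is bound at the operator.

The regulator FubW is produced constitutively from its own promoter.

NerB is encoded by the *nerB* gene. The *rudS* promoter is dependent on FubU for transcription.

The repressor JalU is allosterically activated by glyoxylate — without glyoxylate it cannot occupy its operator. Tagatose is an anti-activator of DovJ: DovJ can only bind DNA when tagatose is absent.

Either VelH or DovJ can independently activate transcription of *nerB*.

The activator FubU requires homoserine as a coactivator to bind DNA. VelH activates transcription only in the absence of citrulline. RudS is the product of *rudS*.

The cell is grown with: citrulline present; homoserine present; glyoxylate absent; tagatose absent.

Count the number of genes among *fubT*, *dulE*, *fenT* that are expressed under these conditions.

2

Citrulline is present, so VelH is inactive.
Tagatose is absent, so DovJ is active.
Activator DovJ is present, so *nerB* is transcribed.
So NerB is produced and active.
With repressor NerB bound, *fubT* is not transcribed.
→ *fubT* is OFF.
Homoserine is present, so FubU is active.
No repressor is bound and FubU is active, so *rudS* is transcribed.
So RudS is produced and active.
No repressor is bound and RudS is active, so *dulE* is transcribed.
→ *dulE* is ON.
FubW is produced constitutively and is active.
Glyoxylate is absent, so JalU is inactive.
No repressor is bound and FubW is active, so *fenT* is transcribed.
→ *fenT* is ON.
2 of the 3 genes are transcribed.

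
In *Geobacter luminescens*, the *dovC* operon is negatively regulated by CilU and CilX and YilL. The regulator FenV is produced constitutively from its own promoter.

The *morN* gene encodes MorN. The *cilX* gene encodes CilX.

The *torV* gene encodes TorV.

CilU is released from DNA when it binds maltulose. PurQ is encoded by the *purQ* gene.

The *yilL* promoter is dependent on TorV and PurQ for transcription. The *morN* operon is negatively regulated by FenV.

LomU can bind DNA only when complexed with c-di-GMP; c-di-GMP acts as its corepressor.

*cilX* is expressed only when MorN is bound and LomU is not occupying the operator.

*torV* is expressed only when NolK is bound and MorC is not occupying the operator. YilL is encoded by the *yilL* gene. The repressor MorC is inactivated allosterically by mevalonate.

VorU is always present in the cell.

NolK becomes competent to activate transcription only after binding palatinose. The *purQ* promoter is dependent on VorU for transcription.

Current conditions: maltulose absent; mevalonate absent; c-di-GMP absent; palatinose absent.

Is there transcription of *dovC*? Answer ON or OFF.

OFF

Maltulose is absent, so CilU is active.
FenV is produced constitutively and is active.
With repressor FenV bound, *morN* is not transcribed.
So MorN is not produced.
c-di-GMP is absent, so LomU is inactive.
Required activator MorN is absent, so *cilX* is not transcribed.
So CilX is not produced.
Mevalonate is absent, so MorC is active.
Palatinose is absent, so NolK is inactive.
With repressor MorC bound, *torV* is not transcribed.
So TorV is not produced.
VorU is produced constitutively and is active.
No repressor is bound and VorU is active, so *purQ* is transcribed.
So PurQ is produced and active.
Required activator TorV is absent, so *yilL* is not transcribed.
So YilL is not produced.
With repressor CilU bound, *dovC* is not transcribed.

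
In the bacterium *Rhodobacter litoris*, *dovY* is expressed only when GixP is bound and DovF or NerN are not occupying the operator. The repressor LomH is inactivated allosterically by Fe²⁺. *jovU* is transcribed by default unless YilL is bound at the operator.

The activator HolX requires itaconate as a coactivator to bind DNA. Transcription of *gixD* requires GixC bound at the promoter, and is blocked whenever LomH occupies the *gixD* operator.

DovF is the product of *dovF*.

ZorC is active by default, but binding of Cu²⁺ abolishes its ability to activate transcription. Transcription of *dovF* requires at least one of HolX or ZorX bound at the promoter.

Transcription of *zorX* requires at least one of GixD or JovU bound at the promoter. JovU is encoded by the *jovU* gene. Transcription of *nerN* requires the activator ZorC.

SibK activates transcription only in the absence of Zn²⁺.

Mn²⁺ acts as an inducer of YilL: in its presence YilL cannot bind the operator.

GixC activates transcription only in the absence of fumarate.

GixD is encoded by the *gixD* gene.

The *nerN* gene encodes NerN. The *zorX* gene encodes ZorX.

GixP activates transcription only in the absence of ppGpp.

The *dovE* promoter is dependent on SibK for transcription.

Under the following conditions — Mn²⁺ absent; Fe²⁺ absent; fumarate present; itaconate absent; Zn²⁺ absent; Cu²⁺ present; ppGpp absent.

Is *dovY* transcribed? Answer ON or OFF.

Itaconate is absent, so HolX is inactive.
Fumarate is present, so GixC is inactive.
Fe²⁺ is absent, so LomH is active.
With repressor LomH bound, *gixD* is not transcribed.
So GixD is not produced.
Mn²⁺ is absent, so YilL is active.
With repressor YilL bound, *jovU* is not transcribed.
So JovU is not produced.
No activator is available at the *zorX* promoter, so *zorX* is not transcribed.
So ZorX is not produced.
No activator is available at the *dovF* promoter, so *dovF* is not transcribed.
So DovF is not produced.
ppGpp is absent, so GixP is active.
Cu²⁺ is present, so ZorC is inactive.
Required activator ZorC is absent, so *nerN* is not transcribed.
So NerN is not produced.
No repressor is bound and GixP is active, so *dovY* is transcribed.

ON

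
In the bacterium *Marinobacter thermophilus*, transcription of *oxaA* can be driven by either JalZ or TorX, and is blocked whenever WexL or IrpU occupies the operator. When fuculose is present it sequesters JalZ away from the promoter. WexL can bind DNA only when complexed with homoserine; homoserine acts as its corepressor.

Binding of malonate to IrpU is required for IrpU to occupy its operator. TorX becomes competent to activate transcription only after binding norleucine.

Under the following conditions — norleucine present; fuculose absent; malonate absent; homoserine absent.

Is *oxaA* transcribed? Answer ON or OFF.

Homoserine is absent, so WexL is inactive.
Malonate is absent, so IrpU is inactive.
Fuculose is absent, so JalZ is active.
Norleucine is present, so TorX is active.
Activator JalZ is present, so *oxaA* is transcribed.

ON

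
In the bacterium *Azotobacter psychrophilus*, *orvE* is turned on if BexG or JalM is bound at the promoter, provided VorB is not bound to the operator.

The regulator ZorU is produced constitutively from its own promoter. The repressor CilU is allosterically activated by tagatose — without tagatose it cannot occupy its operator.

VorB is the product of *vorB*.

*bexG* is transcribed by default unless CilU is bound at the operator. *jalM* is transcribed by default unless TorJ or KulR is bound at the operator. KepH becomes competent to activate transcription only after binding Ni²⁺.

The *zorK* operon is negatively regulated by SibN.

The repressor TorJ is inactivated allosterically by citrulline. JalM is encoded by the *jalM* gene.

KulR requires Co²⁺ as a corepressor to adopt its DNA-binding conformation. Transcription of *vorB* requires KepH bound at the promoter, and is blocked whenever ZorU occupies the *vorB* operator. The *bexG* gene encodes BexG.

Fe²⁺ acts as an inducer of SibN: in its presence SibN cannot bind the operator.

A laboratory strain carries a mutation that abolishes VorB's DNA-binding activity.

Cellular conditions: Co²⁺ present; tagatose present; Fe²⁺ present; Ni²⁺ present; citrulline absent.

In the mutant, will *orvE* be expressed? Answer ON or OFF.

OFF

Tagatose is present, so CilU is active.
With repressor CilU bound, *bexG* is not transcribed.
So BexG is not produced.
VorB is non-functional in this strain, so it has no effect.
Citrulline is absent, so TorJ is active.
Co²⁺ is present, so KulR is active.
With repressor TorJ bound, *jalM* is not transcribed.
So JalM is not produced.
No activator is available at the *orvE* promoter, so *orvE* is not transcribed.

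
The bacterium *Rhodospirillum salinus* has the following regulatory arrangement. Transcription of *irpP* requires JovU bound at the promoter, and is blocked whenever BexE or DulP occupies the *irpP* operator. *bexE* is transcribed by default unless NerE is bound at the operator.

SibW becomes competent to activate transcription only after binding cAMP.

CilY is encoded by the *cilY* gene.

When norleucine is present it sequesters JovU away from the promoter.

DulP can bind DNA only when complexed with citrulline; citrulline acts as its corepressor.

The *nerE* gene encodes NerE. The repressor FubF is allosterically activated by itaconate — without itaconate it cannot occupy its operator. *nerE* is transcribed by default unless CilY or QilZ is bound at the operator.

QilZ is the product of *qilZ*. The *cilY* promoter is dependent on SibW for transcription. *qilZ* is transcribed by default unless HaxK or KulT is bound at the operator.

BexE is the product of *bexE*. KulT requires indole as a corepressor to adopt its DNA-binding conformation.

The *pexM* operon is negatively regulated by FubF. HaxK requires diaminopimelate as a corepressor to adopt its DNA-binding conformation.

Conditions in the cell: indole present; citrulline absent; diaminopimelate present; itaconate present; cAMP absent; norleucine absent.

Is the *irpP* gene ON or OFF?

ON

Norleucine is absent, so JovU is active.
cAMP is absent, so SibW is inactive.
Required activator SibW is absent, so *cilY* is not transcribed.
So CilY is not produced.
Diaminopimelate is present, so HaxK is active.
Indole is present, so KulT is active.
With repressor HaxK bound, *qilZ* is not transcribed.
So QilZ is not produced.
With no repressor bound, *nerE* is transcribed.
So NerE is produced and active.
With repressor NerE bound, *bexE* is not transcribed.
So BexE is not produced.
Citrulline is absent, so DulP is inactive.
No repressor is bound and JovU is active, so *irpP* is transcribed.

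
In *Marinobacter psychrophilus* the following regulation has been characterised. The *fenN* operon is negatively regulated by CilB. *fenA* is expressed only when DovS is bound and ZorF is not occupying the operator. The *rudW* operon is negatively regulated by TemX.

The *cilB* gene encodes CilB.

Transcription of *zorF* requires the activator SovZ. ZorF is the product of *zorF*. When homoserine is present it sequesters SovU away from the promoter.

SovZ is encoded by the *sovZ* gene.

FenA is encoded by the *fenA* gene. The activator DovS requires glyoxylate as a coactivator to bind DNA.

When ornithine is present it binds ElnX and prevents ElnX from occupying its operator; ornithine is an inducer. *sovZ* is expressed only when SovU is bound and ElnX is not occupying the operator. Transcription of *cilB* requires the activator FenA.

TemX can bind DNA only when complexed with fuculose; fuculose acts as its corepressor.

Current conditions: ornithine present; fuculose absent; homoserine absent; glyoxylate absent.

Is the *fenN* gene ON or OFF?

ON

Homoserine is absent, so SovU is active.
Ornithine is present, so ElnX is inactive.
No repressor is bound and SovU is active, so *sovZ* is transcribed.
So SovZ is produced and active.
No repressor is bound and SovZ is active, so *zorF* is transcribed.
So ZorF is produced and active.
Glyoxylate is absent, so DovS is inactive.
With repressor ZorF bound, *fenA* is not transcribed.
So FenA is not produced.
Required activator FenA is absent, so *cilB* is not transcribed.
So CilB is not produced.
With no repressor bound, *fenN* is transcribed.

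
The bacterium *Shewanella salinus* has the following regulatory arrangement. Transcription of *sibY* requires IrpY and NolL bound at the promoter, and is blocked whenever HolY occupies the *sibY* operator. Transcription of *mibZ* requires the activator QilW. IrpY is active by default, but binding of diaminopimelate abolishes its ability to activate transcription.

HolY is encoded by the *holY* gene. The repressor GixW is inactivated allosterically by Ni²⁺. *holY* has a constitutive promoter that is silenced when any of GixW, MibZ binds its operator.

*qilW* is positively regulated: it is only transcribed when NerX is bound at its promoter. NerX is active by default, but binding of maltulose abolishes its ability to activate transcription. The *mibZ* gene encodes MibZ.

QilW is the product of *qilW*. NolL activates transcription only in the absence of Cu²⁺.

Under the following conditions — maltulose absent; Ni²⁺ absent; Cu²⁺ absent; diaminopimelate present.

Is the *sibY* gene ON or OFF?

Ni²⁺ is absent, so GixW is active.
Maltulose is absent, so NerX is active.
No repressor is bound and NerX is active, so *qilW* is transcribed.
So QilW is produced and active.
No repressor is bound and QilW is active, so *mibZ* is transcribed.
So MibZ is produced and active.
With repressor GixW bound, *holY* is not transcribed.
So HolY is not produced.
Diaminopimelate is present, so IrpY is inactive.
Cu²⁺ is absent, so NolL is active.
Required activator IrpY is absent, so *sibY* is not transcribed.

OFF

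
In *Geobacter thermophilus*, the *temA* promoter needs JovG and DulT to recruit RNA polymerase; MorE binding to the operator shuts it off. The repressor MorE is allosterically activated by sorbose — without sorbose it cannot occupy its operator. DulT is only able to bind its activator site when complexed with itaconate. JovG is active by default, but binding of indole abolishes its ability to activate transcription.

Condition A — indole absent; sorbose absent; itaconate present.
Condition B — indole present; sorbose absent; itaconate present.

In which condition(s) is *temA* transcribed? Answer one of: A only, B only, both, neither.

A only

Condition A:
Indole is absent, so JovG is active.
Sorbose is absent, so MorE is inactive.
Itaconate is present, so DulT is active.
No repressor is bound and JovG and DulT are active, so *temA* is transcribed.
→ *temA* is ON in A.
Condition B:
Indole is present, so JovG is inactive.
Sorbose is absent, so MorE is inactive.
Itaconate is present, so DulT is active.
Required activator JovG is absent, so *temA* is not transcribed.
→ *temA* is OFF in B.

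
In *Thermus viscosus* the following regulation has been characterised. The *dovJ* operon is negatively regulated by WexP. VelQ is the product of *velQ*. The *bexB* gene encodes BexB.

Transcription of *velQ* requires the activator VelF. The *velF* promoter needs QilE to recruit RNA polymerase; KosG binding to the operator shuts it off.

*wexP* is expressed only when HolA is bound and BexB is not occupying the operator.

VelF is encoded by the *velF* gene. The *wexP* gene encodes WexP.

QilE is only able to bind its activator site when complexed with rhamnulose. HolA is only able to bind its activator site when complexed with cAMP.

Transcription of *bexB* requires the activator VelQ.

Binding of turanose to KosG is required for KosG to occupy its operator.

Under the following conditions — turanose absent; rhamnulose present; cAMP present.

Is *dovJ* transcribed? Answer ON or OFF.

Rhamnulose is present, so QilE is active.
Turanose is absent, so KosG is inactive.
No repressor is bound and QilE is active, so *velF* is transcribed.
So VelF is produced and active.
No repressor is bound and VelF is active, so *velQ* is transcribed.
So VelQ is produced and active.
No repressor is bound and VelQ is active, so *bexB* is transcribed.
So BexB is produced and active.
cAMP is present, so HolA is active.
With repressor BexB bound, *wexP* is not transcribed.
So WexP is not produced.
With no repressor bound, *dovJ* is transcribed.

ON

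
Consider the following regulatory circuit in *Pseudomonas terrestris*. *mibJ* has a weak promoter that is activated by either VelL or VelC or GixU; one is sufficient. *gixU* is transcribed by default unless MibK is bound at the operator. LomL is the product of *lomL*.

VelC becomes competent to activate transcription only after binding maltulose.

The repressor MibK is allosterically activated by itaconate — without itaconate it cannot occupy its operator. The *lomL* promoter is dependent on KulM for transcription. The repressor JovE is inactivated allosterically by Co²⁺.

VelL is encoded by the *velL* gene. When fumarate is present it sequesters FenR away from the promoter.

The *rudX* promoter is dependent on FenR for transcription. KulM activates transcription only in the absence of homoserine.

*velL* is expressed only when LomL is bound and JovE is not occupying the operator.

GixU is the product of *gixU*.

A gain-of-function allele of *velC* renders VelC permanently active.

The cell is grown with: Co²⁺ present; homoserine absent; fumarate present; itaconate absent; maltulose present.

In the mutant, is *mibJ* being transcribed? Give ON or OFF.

ON

Co²⁺ is present, so JovE is inactive.
Homoserine is absent, so KulM is active.
No repressor is bound and KulM is active, so *lomL* is transcribed.
So LomL is produced and active.
No repressor is bound and LomL is active, so *velL* is transcribed.
So VelL is produced and active.
VelC is constitutively active in this strain.
Itaconate is absent, so MibK is inactive.
With no repressor bound, *gixU* is transcribed.
So GixU is produced and active.
Activator VelL is present, so *mibJ* is transcribed.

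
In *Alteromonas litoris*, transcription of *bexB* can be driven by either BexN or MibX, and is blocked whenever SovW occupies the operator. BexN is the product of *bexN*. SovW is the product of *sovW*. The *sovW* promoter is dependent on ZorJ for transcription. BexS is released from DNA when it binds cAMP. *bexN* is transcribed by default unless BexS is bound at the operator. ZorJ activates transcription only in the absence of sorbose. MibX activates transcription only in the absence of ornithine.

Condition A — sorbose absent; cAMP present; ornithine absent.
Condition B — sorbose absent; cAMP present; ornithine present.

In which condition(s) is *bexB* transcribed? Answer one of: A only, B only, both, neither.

neither

Condition A:
Sorbose is absent, so ZorJ is active.
No repressor is bound and ZorJ is active, so *sovW* is transcribed.
So SovW is produced and active.
cAMP is present, so BexS is inactive.
With no repressor bound, *bexN* is transcribed.
So BexN is produced and active.
Ornithine is absent, so MibX is active.
With repressor SovW bound, *bexB* is not transcribed.
→ *bexB* is OFF in A.
Condition B:
Sorbose is absent, so ZorJ is active.
No repressor is bound and ZorJ is active, so *sovW* is transcribed.
So SovW is produced and active.
cAMP is present, so BexS is inactive.
With no repressor bound, *bexN* is transcribed.
So BexN is produced and active.
Ornithine is present, so MibX is inactive.
With repressor SovW bound, *bexB* is not transcribed.
→ *bexB* is OFF in B.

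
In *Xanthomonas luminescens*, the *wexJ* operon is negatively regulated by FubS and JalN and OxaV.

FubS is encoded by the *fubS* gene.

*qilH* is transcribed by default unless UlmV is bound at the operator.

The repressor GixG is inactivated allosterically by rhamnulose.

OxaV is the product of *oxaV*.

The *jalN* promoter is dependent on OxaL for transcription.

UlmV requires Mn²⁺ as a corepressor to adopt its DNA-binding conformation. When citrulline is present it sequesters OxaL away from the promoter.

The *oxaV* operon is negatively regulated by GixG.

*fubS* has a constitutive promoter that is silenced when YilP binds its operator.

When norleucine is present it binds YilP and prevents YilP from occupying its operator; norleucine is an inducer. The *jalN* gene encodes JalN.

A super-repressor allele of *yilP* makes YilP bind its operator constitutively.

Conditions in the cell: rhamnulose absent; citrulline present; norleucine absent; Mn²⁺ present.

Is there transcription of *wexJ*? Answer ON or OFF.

YilP is constitutively active in this strain.
With repressor YilP bound, *fubS* is not transcribed.
So FubS is not produced.
Citrulline is present, so OxaL is inactive.
Required activator OxaL is absent, so *jalN* is not transcribed.
So JalN is not produced.
Rhamnulose is absent, so GixG is active.
With repressor GixG bound, *oxaV* is not transcribed.
So OxaV is not produced.
With no repressor bound, *wexJ* is transcribed.

ON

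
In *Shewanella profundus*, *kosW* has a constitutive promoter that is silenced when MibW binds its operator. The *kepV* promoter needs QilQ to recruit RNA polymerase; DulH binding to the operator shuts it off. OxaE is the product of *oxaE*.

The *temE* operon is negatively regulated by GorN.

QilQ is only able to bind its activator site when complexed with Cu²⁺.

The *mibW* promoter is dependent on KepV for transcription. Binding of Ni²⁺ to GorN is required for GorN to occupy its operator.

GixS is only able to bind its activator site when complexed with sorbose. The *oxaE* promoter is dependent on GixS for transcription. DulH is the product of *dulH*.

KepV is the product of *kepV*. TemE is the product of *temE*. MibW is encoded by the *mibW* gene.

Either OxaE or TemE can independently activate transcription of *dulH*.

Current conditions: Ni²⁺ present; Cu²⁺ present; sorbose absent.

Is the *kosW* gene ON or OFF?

Sorbose is absent, so GixS is inactive.
Required activator GixS is absent, so *oxaE* is not transcribed.
So OxaE is not produced.
Ni²⁺ is present, so GorN is active.
With repressor GorN bound, *temE* is not transcribed.
So TemE is not produced.
No activator is available at the *dulH* promoter, so *dulH* is not transcribed.
So DulH is not produced.
Cu²⁺ is present, so QilQ is active.
No repressor is bound and QilQ is active, so *kepV* is transcribed.
So KepV is produced and active.
No repressor is bound and KepV is active, so *mibW* is transcribed.
So MibW is produced and active.
With repressor MibW bound, *kosW* is not transcribed.

OFF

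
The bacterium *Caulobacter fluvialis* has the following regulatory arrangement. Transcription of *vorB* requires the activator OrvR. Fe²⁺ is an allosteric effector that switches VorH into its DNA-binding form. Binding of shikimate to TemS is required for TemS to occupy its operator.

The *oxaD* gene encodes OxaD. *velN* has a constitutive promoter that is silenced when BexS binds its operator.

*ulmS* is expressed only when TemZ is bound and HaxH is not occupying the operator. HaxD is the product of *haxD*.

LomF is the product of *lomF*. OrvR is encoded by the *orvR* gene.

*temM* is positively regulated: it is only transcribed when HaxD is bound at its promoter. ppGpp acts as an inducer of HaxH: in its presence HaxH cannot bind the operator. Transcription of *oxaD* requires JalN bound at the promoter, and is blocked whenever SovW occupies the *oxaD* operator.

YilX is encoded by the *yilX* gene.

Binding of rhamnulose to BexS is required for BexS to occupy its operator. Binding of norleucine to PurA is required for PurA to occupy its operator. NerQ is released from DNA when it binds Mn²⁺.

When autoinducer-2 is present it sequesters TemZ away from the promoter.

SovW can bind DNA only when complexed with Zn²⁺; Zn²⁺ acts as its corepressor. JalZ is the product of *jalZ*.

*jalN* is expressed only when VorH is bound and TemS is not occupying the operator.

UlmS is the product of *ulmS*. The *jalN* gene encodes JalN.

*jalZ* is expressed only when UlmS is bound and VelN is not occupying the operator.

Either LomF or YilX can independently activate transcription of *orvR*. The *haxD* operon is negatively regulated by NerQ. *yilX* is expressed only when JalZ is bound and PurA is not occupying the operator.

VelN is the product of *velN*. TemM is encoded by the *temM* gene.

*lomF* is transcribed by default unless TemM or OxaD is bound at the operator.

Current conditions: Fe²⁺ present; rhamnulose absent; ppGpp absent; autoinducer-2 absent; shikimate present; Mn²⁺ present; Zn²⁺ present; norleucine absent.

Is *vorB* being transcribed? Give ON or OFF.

OFF

Mn²⁺ is present, so NerQ is inactive.
With no repressor bound, *haxD* is transcribed.
So HaxD is produced and active.
No repressor is bound and HaxD is active, so *temM* is transcribed.
So TemM is produced and active.
Zn²⁺ is present, so SovW is active.
Shikimate is present, so TemS is active.
Fe²⁺ is present, so VorH is active.
With repressor TemS bound, *jalN* is not transcribed.
So JalN is not produced.
With repressor SovW bound, *oxaD* is not transcribed.
So OxaD is not produced.
With repressor TemM bound, *lomF* is not transcribed.
So LomF is not produced.
Autoinducer-2 is absent, so TemZ is active.
ppGpp is absent, so HaxH is active.
With repressor HaxH bound, *ulmS* is not transcribed.
So UlmS is not produced.
Rhamnulose is absent, so BexS is inactive.
With no repressor bound, *velN* is transcribed.
So VelN is produced and active.
With repressor VelN bound, *jalZ* is not transcribed.
So JalZ is not produced.
Norleucine is absent, so PurA is inactive.
Required activator JalZ is absent, so *yilX* is not transcribed.
So YilX is not produced.
No activator is available at the *orvR* promoter, so *orvR* is not transcribed.
So OrvR is not produced.
Required activator OrvR is absent, so *vorB* is not transcribed.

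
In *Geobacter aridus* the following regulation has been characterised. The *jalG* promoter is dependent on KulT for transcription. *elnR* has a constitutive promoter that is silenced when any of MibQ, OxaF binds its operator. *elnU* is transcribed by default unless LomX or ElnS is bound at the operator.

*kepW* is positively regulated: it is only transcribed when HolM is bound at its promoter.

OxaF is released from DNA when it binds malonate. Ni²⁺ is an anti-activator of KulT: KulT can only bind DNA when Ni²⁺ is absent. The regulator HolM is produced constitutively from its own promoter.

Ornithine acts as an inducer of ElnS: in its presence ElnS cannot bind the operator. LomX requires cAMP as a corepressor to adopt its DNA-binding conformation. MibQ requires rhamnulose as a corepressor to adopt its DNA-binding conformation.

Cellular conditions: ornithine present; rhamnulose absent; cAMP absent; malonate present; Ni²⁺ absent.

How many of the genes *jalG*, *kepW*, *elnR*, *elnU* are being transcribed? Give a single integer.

4

Ni²⁺ is absent, so KulT is active.
No repressor is bound and KulT is active, so *jalG* is transcribed.
→ *jalG* is ON.
HolM is produced constitutively and is active.
No repressor is bound and HolM is active, so *kepW* is transcribed.
→ *kepW* is ON.
Rhamnulose is absent, so MibQ is inactive.
Malonate is present, so OxaF is inactive.
With no repressor bound, *elnR* is transcribed.
→ *elnR* is ON.
cAMP is absent, so LomX is inactive.
Ornithine is present, so ElnS is inactive.
With no repressor bound, *elnU* is transcribed.
→ *elnU* is ON.
4 of the 4 genes are transcribed.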